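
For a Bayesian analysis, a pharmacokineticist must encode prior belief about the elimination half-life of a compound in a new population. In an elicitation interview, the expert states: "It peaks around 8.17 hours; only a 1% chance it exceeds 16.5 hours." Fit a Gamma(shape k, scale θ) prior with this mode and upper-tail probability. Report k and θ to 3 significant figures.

Gamma(k,θ) with k>1 has mode (k−1)θ, so θ = 8.17/(k−1).
Need P(X < 16.5) = 0.99 with θ tied to k this way. Start at k = 2, θ = 8.17: P(X<16.5) ≈ 0.599.
Too low — raise k to concentrate. Iterating converges to k ≈ 10.9.
Then θ = 8.17/(10.9−1) ≈ 0.823.

k ≈ 10.9, θ ≈ 0.823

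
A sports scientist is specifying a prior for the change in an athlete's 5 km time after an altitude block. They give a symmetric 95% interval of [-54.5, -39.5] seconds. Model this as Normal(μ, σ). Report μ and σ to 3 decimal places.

A symmetric 95% interval runs μ ± z·σ with z = 1.96.
Half-width = 7.5, so σ = 7.5/1.96 = 3.827.
μ is the interval midpoint, -47.000.

μ = -47.000, σ = 3.827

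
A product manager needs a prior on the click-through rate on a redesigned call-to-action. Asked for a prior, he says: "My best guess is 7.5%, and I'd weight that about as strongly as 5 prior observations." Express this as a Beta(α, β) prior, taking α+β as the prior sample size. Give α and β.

Under the effective-sample-size interpretation, Beta(α, β) has prior mean α/(α+β) and prior sample size α+β.
So α+β = 5 and α/(α+β) = 0.075, giving α = 0.075·5 = 0.375 and β = 5 − 0.375 = 4.625.

α = 0.375, β = 4.625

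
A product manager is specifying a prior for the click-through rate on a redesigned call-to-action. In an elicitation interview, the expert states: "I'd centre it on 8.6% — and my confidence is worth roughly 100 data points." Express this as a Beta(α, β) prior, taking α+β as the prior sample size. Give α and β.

Under the effective-sample-size interpretation, Beta(α, β) has prior mean α/(α+β) and prior sample size α+β.
So α+β = 100 and α/(α+β) = 0.086, giving α = 0.086·100 = 8.6 and β = 100 − 8.6 = 91.4.

α = 8.6, β = 91.4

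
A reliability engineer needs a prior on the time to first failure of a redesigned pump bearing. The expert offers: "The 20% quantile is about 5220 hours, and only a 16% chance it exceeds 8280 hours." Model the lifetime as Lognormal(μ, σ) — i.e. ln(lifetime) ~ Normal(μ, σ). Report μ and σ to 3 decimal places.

μ ≈ 8.772, σ ≈ 0.251

If T ~ Lognormal(μ,σ) then ln T ~ Normal(μ,σ), so the p-quantile of ln T is μ + z_p·σ.
ln(5220) = 8.56 and ln(8280) = 9.022; z_{0.2} = -0.8416, z_{0.84} = 0.9945.
σ = (9.022 − 8.56)/(0.9945 − (-0.8416)) = 0.251.
μ = 8.56 − (-0.8416)·0.251 = 8.772.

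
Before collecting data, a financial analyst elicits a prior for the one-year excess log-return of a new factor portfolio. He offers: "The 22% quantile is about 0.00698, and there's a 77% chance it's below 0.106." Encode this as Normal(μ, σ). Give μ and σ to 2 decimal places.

The p-quantile of Normal(μ,σ) is μ + z_p·σ, with z_{0.22} = -0.7722 and z_{0.77} = 0.7388.
Eliminate σ: μ = (z₂·x₁ − z₁·x₂)/(z₂ − z₁) = (0.7388·0.00698 − (-0.7722)·0.106)/1.511 = 0.06.
Then σ = (x₂ − x₁)/(z₂ − z₁) = (0.106 − 0.00698)/1.511 = 0.07.

μ = 0.06, σ = 0.07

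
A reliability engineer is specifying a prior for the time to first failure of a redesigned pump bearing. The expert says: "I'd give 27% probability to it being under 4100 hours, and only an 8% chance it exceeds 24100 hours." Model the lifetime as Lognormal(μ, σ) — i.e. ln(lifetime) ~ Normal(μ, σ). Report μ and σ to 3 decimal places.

If T ~ Lognormal(μ,σ) then ln T ~ Normal(μ,σ), so the p-quantile of ln T is μ + z_p·σ.
ln(4100) = 8.319 and ln(24100) = 10.09; z_{0.27} = -0.6128, z_{0.92} = 1.405.
σ = (10.09 − 8.319)/(1.405 − (-0.6128)) = 0.878.
μ = 8.319 − (-0.6128)·0.878 = 8.857.

μ ≈ 8.857, σ ≈ 0.878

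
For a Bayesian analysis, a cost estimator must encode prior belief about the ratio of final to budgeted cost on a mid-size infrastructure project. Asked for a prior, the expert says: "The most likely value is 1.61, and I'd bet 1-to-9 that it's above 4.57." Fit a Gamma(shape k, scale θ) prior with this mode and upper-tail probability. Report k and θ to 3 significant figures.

k ≈ 2.75, θ ≈ 0.918

Gamma(k,θ) with k>1 has mode (k−1)θ, so θ = 1.61/(k−1).
Need P(X < 4.57) = 0.9 with θ tied to k this way. Start at k = 2, θ = 1.61: P(X<4.57) ≈ 0.775.
Too low — raise k to concentrate. Iterating converges to k ≈ 2.75.
Then θ = 1.61/(2.75−1) ≈ 0.918.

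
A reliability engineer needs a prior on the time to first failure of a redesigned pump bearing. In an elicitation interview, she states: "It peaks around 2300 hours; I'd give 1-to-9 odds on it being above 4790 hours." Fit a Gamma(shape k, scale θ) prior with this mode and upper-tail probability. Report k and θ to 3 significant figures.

k ≈ 4.57, θ ≈ 645

Gamma(k,θ) with k>1 has mode (k−1)θ, so θ = 2300/(k−1).
Need P(X < 4790) = 0.9 with θ tied to k this way. Start at k = 2, θ = 2300: P(X<4790) ≈ 0.616.
Too low — raise k to concentrate. Iterating converges to k ≈ 4.57.
Then θ = 2300/(4.57−1) ≈ 645.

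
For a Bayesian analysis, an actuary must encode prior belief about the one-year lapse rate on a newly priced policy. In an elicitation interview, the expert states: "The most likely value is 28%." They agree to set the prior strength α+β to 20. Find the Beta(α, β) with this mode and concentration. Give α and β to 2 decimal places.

α = 6.04, β = 13.96

For α,β > 1 the Beta mode is (α−1)/(α+β−2). With α+β = 20, the mode is (α−1)/18.
Set (α−1)/18 = 0.28 → α = 1 + 0.28·18 = 6.04.
β = 20 − α = 13.96.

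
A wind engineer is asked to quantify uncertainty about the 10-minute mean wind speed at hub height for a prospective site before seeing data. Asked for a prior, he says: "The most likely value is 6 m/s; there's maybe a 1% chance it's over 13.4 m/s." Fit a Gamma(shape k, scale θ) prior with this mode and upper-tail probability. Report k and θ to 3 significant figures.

Gamma(k,θ) with k>1 has mode (k−1)θ, so θ = 6/(k−1).
Need P(X < 13.4) = 0.99 with θ tied to k this way. Start at k = 2, θ = 6: P(X<13.4) ≈ 0.653.
Too low — raise k to concentrate. Iterating converges to k ≈ 8.44.
Then θ = 6/(8.44−1) ≈ 0.806.

k ≈ 8.44, θ ≈ 0.806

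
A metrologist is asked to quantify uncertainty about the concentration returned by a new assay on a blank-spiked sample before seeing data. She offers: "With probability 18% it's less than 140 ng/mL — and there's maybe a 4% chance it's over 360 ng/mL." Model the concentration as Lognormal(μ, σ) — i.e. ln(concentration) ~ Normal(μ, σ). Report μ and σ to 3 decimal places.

If T ~ Lognormal(μ,σ) then ln T ~ Normal(μ,σ), so the p-quantile of ln T is μ + z_p·σ.
ln(140) = 4.942 and ln(360) = 5.886; z_{0.18} = -0.9154, z_{0.96} = 1.751.
σ = (5.886 − 4.942)/(1.751 − (-0.9154)) = 0.354.
μ = 4.942 − (-0.9154)·0.354 = 5.266.

μ ≈ 5.266, σ ≈ 0.354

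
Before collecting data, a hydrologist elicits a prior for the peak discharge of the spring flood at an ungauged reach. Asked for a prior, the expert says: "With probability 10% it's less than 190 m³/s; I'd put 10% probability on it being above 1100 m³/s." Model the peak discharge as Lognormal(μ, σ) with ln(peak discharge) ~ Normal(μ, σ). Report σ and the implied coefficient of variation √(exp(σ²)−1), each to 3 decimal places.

If T ~ Lognormal(μ,σ) then ln T ~ Normal(μ,σ), so the p-quantile of ln T is μ + z_p·σ.
ln(190) = 5.247 and ln(1100) = 7.003; z_{0.1} = -1.282, z_{0.9} = 1.282.
σ = (7.003 − 5.247)/(1.282 − (-1.282)) = 0.685.
μ = 5.247 − (-1.282)·0.685 = 6.125.
CV = √(exp(σ²)−1) = √(exp(0.4694)−1) = 0.774.

σ ≈ 0.685, CV ≈ 0.774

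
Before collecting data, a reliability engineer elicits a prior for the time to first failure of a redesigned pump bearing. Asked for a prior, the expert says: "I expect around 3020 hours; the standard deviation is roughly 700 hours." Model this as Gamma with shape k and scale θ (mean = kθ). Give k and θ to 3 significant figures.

For Gamma(k, scale θ): mean = kθ, variance = kθ², so CV = 1/√k.
CV = SD/mean = 700/3020 = 0.2318, hence k = 1/CV² = 18.6.
Then θ = mean/k = 3020/18.6 = 162.

k ≈ 18.6, θ ≈ 162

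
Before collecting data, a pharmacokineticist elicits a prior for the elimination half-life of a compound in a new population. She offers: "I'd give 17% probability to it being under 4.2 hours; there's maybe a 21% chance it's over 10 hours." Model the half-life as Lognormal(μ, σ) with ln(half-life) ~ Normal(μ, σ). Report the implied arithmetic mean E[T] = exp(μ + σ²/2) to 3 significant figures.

If T ~ Lognormal(μ,σ) then ln T ~ Normal(μ,σ), so the p-quantile of ln T is μ + z_p·σ.
ln(4.2) = 1.435 and ln(10) = 2.303; z_{0.17} = -0.9542, z_{0.79} = 0.8064.
σ = (2.303 − 1.435)/(0.8064 − (-0.9542)) = 0.493.
μ = 1.435 − (-0.9542)·0.493 = 1.905.
E[T] = exp(μ + σ²/2) = exp(1.905 + 0.1214) = 7.59 hours.

E[T] ≈ 7.59 hours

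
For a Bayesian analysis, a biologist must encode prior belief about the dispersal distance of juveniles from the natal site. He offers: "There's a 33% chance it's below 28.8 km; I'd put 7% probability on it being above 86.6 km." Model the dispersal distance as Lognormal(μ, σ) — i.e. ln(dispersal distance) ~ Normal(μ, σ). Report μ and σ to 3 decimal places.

μ ≈ 3.613, σ ≈ 0.575

If T ~ Lognormal(μ,σ) then ln T ~ Normal(μ,σ), so the p-quantile of ln T is μ + z_p·σ.
ln(28.8) = 3.36 and ln(86.6) = 4.461; z_{0.33} = -0.4399, z_{0.93} = 1.476.
σ = (4.461 − 3.36)/(1.476 − (-0.4399)) = 0.575.
μ = 3.36 − (-0.4399)·0.575 = 3.613.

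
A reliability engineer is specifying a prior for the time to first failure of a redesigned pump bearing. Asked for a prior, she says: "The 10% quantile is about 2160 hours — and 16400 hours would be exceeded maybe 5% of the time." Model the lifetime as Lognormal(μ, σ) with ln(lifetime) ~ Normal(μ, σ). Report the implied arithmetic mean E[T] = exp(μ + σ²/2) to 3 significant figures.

E[T] ≈ 6670 hours

If T ~ Lognormal(μ,σ) then ln T ~ Normal(μ,σ), so the p-quantile of ln T is μ + z_p·σ.
ln(2160) = 7.678 and ln(16400) = 9.705; z_{0.1} = -1.282, z_{0.95} = 1.645.
σ = (9.705 − 7.678)/(1.645 − (-1.282)) = 0.693.
μ = 7.678 − (-1.282)·0.693 = 8.566.
E[T] = exp(μ + σ²/2) = exp(8.566 + 0.2399) = 6670 hours.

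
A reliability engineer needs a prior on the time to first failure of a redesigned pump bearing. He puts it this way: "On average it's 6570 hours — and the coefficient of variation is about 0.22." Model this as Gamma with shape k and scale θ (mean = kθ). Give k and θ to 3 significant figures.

k ≈ 20.7, θ ≈ 318

For Gamma(k, scale θ): mean = kθ, variance = kθ², so CV = 1/√k.
CV = 0.22, hence k = 1/CV² = 20.7.
Then θ = mean/k = 6570/20.7 = 318.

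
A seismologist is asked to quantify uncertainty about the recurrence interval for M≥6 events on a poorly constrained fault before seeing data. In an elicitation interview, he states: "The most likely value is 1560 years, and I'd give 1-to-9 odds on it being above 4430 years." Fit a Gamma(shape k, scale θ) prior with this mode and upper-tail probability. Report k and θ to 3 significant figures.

Gamma(k,θ) with k>1 has mode (k−1)θ, so θ = 1560/(k−1).
Need P(X < 4430) = 0.9 with θ tied to k this way. Start at k = 2, θ = 1560: P(X<4430) ≈ 0.776.
Too low — raise k to concentrate. Iterating converges to k ≈ 2.75.
Then θ = 1560/(2.75−1) ≈ 890.

k ≈ 2.75, θ ≈ 890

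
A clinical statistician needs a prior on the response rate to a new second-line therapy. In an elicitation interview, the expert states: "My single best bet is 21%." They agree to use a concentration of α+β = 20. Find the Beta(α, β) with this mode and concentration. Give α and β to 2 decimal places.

For α,β > 1 the Beta mode is (α−1)/(α+β−2). With α+β = 20, the mode is (α−1)/18.
Set (α−1)/18 = 0.21 → α = 1 + 0.21·18 = 4.78.
β = 20 − α = 15.22.

α = 4.78, β = 15.22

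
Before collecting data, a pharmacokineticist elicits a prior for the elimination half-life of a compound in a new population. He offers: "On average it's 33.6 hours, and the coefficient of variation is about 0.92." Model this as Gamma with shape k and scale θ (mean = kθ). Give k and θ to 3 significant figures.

k ≈ 1.18, θ ≈ 28.4

For Gamma(k, scale θ): mean = kθ, variance = kθ², so CV = 1/√k.
CV = 0.92, hence k = 1/CV² = 1.18.
Then θ = mean/k = 33.6/1.18 = 28.4.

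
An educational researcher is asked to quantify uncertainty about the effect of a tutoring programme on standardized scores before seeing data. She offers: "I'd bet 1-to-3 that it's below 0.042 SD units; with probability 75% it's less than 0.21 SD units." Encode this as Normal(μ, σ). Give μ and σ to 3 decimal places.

μ = 0.126, σ = 0.125

The p-quantile of Normal(μ,σ) is μ + z_p·σ, with z_{0.25} = -0.6745 and z_{0.75} = 0.6745.
Eliminate σ: μ = (z₂·x₁ − z₁·x₂)/(z₂ − z₁) = (0.6745·0.042 − (-0.6745)·0.21)/1.349 = 0.126.
Then σ = (x₂ − x₁)/(z₂ − z₁) = (0.21 − 0.042)/1.349 = 0.125.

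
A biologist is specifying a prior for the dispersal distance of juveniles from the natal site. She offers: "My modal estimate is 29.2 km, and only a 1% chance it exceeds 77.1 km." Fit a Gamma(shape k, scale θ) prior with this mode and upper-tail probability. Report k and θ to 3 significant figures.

Gamma(k,θ) with k>1 has mode (k−1)θ, so θ = 29.2/(k−1).
Need P(X < 77.1) = 0.99 with θ tied to k this way. Start at k = 2, θ = 29.2: P(X<77.1) ≈ 0.740.
Too low — raise k to concentrate. Iterating converges to k ≈ 5.92.
Then θ = 29.2/(5.92−1) ≈ 5.94.

k ≈ 5.92, θ ≈ 5.94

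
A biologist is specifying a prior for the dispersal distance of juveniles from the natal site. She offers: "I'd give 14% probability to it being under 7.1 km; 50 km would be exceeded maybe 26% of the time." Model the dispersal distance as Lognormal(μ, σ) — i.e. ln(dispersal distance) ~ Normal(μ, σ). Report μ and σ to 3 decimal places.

μ ≈ 3.183, σ ≈ 1.132

If T ~ Lognormal(μ,σ) then ln T ~ Normal(μ,σ), so the p-quantile of ln T is μ + z_p·σ.
ln(7.1) = 1.96 and ln(50) = 3.912; z_{0.14} = -1.08, z_{0.74} = 0.6433.
σ = (3.912 − 1.96)/(0.6433 − (-1.08)) = 1.132.
μ = 1.96 − (-1.08)·1.132 = 3.183.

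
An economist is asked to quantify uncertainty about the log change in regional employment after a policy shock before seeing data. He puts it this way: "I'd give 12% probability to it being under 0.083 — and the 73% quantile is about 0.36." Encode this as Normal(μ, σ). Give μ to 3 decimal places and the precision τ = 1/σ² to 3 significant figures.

The p-quantile of Normal(μ,σ) is μ + z_p·σ, with z_{0.12} = -1.175 and z_{0.73} = 0.6128.
Eliminate σ: μ = (z₂·x₁ − z₁·x₂)/(z₂ − z₁) = (0.6128·0.083 − (-1.175)·0.36)/1.788 = 0.265.
Then σ = (x₂ − x₁)/(z₂ − z₁) = (0.36 − 0.083)/1.788 = 0.155.
Precision τ = 1/σ² = 1/0.1549² = 41.7.

μ = 0.265, τ = 41.7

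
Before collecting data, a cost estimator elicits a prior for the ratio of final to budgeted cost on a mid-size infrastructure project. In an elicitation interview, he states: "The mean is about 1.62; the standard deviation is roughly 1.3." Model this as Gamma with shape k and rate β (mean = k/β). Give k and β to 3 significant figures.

For Gamma(k, rate β): mean = k/β, variance = k/β², so CV = 1/√k.
CV = SD/mean = 1.3/1.62 = 0.8025, hence k = 1/CV² = 1.55.
Then β = k/mean = 1.55/1.62 = 0.959.

k ≈ 1.55, β ≈ 0.959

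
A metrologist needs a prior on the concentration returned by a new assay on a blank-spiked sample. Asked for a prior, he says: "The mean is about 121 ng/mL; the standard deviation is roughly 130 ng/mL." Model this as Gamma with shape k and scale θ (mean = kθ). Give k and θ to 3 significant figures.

For Gamma(k, scale θ): mean = kθ, variance = kθ², so CV = 1/√k.
CV = SD/mean = 130/121 = 1.074, hence k = 1/CV² = 0.866.
Then θ = mean/k = 121/0.866 = 140.

k ≈ 0.866, θ ≈ 140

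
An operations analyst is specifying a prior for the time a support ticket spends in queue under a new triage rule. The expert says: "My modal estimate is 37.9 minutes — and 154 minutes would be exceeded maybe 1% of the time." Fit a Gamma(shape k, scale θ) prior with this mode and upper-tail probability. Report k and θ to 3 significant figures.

Gamma(k,θ) with k>1 has mode (k−1)θ, so θ = 37.9/(k−1).
Need P(X < 154) = 0.99 with θ tied to k this way. Start at k = 2, θ = 37.9: P(X<154) ≈ 0.913.
Too low — raise k to concentrate. Iterating converges to k ≈ 3.12.
Then θ = 37.9/(3.12−1) ≈ 17.9.

k ≈ 3.12, θ ≈ 17.9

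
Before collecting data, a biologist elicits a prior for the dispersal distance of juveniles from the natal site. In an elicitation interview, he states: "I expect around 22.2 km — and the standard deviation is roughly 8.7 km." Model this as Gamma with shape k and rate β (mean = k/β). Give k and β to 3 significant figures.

For Gamma(k, rate β): mean = k/β, variance = k/β², so CV = 1/√k.
CV = SD/mean = 8.7/22.2 = 0.3919, hence k = 1/CV² = 6.51.
Then β = k/mean = 6.51/22.2 = 0.293.

k ≈ 6.51, β ≈ 0.293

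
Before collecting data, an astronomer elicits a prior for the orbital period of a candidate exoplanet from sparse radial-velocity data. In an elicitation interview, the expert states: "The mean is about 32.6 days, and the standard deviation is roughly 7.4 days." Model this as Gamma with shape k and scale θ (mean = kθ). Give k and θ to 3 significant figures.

k ≈ 19.4, θ ≈ 1.68

For Gamma(k, scale θ): mean = kθ, variance = kθ², so CV = 1/√k.
CV = SD/mean = 7.4/32.6 = 0.227, hence k = 1/CV² = 19.4.
Then θ = mean/k = 32.6/19.4 = 1.68.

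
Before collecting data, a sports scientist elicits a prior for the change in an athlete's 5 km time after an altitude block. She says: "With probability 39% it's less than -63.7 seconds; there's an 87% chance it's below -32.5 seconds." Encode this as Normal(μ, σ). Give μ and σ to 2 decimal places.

The p-quantile of Normal(μ,σ) is μ + z_p·σ, with z_{0.39} = -0.2793 and z_{0.87} = 1.126.
Eliminate σ: μ = (z₂·x₁ − z₁·x₂)/(z₂ − z₁) = (1.126·-63.7 − (-0.2793)·-32.5)/1.406 = -57.50.
Then σ = (x₂ − x₁)/(z₂ − z₁) = (-32.5 − -63.7)/1.406 = 22.20.

μ = -57.50, σ = 22.20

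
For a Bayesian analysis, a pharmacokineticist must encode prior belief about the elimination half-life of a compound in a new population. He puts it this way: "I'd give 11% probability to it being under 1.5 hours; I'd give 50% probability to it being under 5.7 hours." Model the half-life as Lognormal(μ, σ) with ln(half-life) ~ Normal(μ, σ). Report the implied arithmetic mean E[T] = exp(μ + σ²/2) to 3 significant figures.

If T ~ Lognormal(μ,σ) then ln T ~ Normal(μ,σ), so the p-quantile of ln T is μ + z_p·σ.
ln(1.5) = 0.4055 and ln(5.7) = 1.74; z_{0.11} = -1.227, z_{0.5} = 0.
σ = (1.74 − 0.4055)/(0 − (-1.227)) = 1.088.
μ = 0.4055 − (-1.227)·1.088 = 1.740.
E[T] = exp(μ + σ²/2) = exp(1.740 + 0.5923) = 10.3 hours.

E[T] ≈ 10.3 hours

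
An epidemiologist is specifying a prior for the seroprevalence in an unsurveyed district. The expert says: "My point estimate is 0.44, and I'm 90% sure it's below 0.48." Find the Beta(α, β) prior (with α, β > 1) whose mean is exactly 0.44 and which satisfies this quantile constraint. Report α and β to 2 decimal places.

α ≈ 111.71, β ≈ 142.17

With mean 0.44 fixed, write α = 0.44s, β = 0.56s where s = α+β.
Need P(θ < 0.48) = 0.9 under Beta(0.44s, 0.56s). Normal approximation: (q−m)/√(m(1−m)/s) ≈ z_{0.9} = 1.28, so s ≈ 0.44·0.56·(1.28)²/(0.48−0.44)² = 252.9.
At s = 252.9: P(θ<0.48) ≈ 0.900. Adjusting to match 0.9 gives s ≈ 253.88.
So α = 0.44·253.88 ≈ 111.71, β = 0.56·253.88 ≈ 142.17.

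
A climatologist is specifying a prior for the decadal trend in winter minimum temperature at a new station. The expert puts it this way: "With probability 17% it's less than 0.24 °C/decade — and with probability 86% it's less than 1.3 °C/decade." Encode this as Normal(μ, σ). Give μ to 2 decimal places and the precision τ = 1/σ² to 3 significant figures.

The p-quantile of Normal(μ,σ) is μ + z_p·σ, with z_{0.17} = -0.9542 and z_{0.86} = 1.08.
Eliminate σ: μ = (z₂·x₁ − z₁·x₂)/(z₂ − z₁) = (1.08·0.24 − (-0.9542)·1.3)/2.034 = 0.74.
Then σ = (x₂ − x₁)/(z₂ − z₁) = (1.3 − 0.24)/2.034 = 0.52.
Precision τ = 1/σ² = 1/0.521² = 3.68.

μ = 0.74, τ = 3.68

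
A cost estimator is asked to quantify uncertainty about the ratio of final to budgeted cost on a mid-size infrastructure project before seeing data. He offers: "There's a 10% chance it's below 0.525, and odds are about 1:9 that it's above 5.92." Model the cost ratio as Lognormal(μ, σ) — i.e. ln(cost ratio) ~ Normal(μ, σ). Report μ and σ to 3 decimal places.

μ ≈ 0.567, σ ≈ 0.945

If T ~ Lognormal(μ,σ) then ln T ~ Normal(μ,σ), so the p-quantile of ln T is μ + z_p·σ.
ln(0.525) = -0.6444 and ln(5.92) = 1.778; z_{0.1} = -1.282, z_{0.9} = 1.282.
σ = (1.778 − -0.6444)/(1.282 − (-1.282)) = 0.945.
μ = -0.6444 − (-1.282)·0.945 = 0.567.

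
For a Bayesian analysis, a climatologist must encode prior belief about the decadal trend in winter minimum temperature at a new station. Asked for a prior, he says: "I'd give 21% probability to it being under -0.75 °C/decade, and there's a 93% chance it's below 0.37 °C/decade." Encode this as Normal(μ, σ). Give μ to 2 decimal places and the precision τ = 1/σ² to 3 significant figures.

μ = -0.35, τ = 4.15

For Normal(μ,σ), the p-quantile is μ + z_p·σ. Here z_{0.21} = -0.8064, z_{0.93} = 1.476.
So -0.75 = μ − 0.8064σ and 0.37 = μ + 1.476σ.
Subtracting: σ = (0.37 − -0.75)/(1.476 − (-0.8064)) = 0.49.
Then μ = -0.75 − (-0.8064)·0.49 = -0.35.
Precision τ = 1/σ² = 1/0.4908² = 4.15.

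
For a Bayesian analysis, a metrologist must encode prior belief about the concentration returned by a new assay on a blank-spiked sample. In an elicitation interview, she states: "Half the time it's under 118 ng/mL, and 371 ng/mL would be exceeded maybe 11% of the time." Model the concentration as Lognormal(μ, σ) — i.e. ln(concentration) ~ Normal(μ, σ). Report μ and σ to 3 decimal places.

If T ~ Lognormal(μ,σ) then ln T ~ Normal(μ,σ), so the p-quantile of ln T is μ + z_p·σ.
ln(118) = 4.771 and ln(371) = 5.916; z_{0.5} = 0, z_{0.89} = 1.227.
σ = (5.916 − 4.771)/(1.227 − (0)) = 0.934.
μ = 4.771 − (0)·0.934 = 4.771.

μ ≈ 4.771, σ ≈ 0.934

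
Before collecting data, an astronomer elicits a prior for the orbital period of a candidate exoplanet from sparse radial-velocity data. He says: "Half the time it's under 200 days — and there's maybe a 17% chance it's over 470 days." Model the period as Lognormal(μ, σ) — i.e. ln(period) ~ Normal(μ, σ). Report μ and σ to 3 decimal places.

If T ~ Lognormal(μ,σ) then ln T ~ Normal(μ,σ), so the p-quantile of ln T is μ + z_p·σ.
ln(200) = 5.298 and ln(470) = 6.153; z_{0.5} = 0, z_{0.83} = 0.9542.
σ = (6.153 − 5.298)/(0.9542 − (0)) = 0.895.
μ = 5.298 − (0)·0.895 = 5.298.

μ ≈ 5.298, σ ≈ 0.895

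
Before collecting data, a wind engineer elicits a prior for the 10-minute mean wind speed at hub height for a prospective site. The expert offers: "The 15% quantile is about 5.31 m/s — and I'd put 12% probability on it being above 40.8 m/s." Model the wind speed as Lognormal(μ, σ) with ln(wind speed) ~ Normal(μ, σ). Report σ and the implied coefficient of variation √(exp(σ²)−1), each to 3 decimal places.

σ ≈ 0.922, CV ≈ 1.158

If T ~ Lognormal(μ,σ) then ln T ~ Normal(μ,σ), so the p-quantile of ln T is μ + z_p·σ.
ln(5.31) = 1.67 and ln(40.8) = 3.709; z_{0.15} = -1.036, z_{0.88} = 1.175.
σ = (3.709 − 1.67)/(1.175 − (-1.036)) = 0.922.
μ = 1.67 − (-1.036)·0.922 = 2.625.
CV = √(exp(σ²)−1) = √(exp(0.8502)−1) = 1.158.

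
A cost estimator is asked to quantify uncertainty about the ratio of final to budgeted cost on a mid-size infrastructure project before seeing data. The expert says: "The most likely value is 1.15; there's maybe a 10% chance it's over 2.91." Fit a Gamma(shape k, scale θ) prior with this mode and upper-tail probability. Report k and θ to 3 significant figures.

k ≈ 3.23, θ ≈ 0.516

Gamma(k,θ) with k>1 has mode (k−1)θ, so θ = 1.15/(k−1).
Need P(X < 2.91) = 0.9 with θ tied to k this way. Start at k = 2, θ = 1.15: P(X<2.91) ≈ 0.719.
Too low — raise k to concentrate. Iterating converges to k ≈ 3.23.
Then θ = 1.15/(3.23−1) ≈ 0.516.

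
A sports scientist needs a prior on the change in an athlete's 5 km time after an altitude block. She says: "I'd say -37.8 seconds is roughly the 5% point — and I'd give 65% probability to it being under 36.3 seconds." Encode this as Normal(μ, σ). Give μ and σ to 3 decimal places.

The p-quantile of Normal(μ,σ) is μ + z_p·σ, with z_{0.05} = -1.645 and z_{0.65} = 0.3853.
Eliminate σ: μ = (z₂·x₁ − z₁·x₂)/(z₂ − z₁) = (0.3853·-37.8 − (-1.645)·36.3)/2.03 = 22.236.
Then σ = (x₂ − x₁)/(z₂ − z₁) = (36.3 − -37.8)/2.03 = 36.499.

μ = 22.236, σ = 36.499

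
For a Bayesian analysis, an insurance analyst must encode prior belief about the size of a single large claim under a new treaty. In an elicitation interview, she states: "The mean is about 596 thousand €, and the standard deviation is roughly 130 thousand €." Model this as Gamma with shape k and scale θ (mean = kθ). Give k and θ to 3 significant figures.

For Gamma(k, scale θ): mean = kθ, variance = kθ², so CV = 1/√k.
CV = SD/mean = 130/596 = 0.2181, hence k = 1/CV² = 21.
Then θ = mean/k = 596/21 = 28.4.

k ≈ 21, θ ≈ 28.4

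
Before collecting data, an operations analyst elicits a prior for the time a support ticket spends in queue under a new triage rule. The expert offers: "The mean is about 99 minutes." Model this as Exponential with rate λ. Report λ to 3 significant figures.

Exponential mean = 1/λ, so λ = 1/99.0 = 0.0101.

λ ≈ 0.0101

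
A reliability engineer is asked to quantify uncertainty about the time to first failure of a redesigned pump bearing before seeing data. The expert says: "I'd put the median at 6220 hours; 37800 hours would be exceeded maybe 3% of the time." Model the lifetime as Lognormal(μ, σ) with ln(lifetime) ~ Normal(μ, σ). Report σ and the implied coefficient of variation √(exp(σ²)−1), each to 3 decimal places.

σ ≈ 0.959, CV ≈ 1.229

If T ~ Lognormal(μ,σ) then ln T ~ Normal(μ,σ), so the p-quantile of ln T is μ + z_p·σ.
ln(6220) = 8.736 and ln(37800) = 10.54; z_{0.5} = 0, z_{0.97} = 1.881.
σ = (10.54 − 8.736)/(1.881 − (0)) = 0.959.
μ = 8.736 − (0)·0.959 = 8.736.
CV = √(exp(σ²)−1) = √(exp(0.9206)−1) = 1.229.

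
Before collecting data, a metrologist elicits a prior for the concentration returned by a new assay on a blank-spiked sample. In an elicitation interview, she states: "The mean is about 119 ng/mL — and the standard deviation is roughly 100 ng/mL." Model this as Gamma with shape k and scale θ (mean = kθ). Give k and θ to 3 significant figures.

k ≈ 1.42, θ ≈ 84

For Gamma(k, scale θ): mean = kθ, variance = kθ², so CV = 1/√k.
CV = SD/mean = 100/119 = 0.8403, hence k = 1/CV² = 1.42.
Then θ = mean/k = 119/1.42 = 84.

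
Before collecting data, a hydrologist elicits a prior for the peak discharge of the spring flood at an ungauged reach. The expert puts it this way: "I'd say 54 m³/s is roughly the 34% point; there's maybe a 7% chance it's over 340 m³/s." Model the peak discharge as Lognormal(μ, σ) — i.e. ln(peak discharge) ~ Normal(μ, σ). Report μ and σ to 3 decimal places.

If T ~ Lognormal(μ,σ) then ln T ~ Normal(μ,σ), so the p-quantile of ln T is μ + z_p·σ.
ln(54) = 3.989 and ln(340) = 5.829; z_{0.34} = -0.4125, z_{0.93} = 1.476.
σ = (5.829 − 3.989)/(1.476 − (-0.4125)) = 0.974.
μ = 3.989 − (-0.4125)·0.974 = 4.391.

μ ≈ 4.391, σ ≈ 0.974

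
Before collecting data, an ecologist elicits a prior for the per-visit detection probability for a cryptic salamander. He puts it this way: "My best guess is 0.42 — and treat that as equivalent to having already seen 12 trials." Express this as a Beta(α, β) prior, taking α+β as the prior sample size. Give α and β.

Under the effective-sample-size interpretation, Beta(α, β) has prior mean α/(α+β) and prior sample size α+β.
So α+β = 12 and α/(α+β) = 0.42, giving α = 0.42·12 = 5.04 and β = 12 − 5.04 = 6.96.

α = 5.04, β = 6.96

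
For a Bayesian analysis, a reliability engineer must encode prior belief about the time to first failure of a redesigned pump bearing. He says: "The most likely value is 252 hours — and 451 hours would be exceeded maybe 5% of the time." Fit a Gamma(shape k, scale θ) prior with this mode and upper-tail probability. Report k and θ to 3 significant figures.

k ≈ 9.23, θ ≈ 30.6

Gamma(k,θ) with k>1 has mode (k−1)θ, so θ = 252/(k−1).
Need P(X < 451) = 0.95 with θ tied to k this way. Start at k = 2, θ = 252: P(X<451) ≈ 0.534.
Too low — raise k to concentrate. Iterating converges to k ≈ 9.23.
Then θ = 252/(9.23−1) ≈ 30.6.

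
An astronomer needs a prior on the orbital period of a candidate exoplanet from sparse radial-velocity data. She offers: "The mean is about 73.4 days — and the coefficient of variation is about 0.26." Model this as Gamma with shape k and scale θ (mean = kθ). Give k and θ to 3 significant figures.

k ≈ 14.8, θ ≈ 4.96

For Gamma(k, scale θ): mean = kθ, variance = kθ², so CV = 1/√k.
CV = 0.26, hence k = 1/CV² = 14.8.
Then θ = mean/k = 73.4/14.8 = 4.96.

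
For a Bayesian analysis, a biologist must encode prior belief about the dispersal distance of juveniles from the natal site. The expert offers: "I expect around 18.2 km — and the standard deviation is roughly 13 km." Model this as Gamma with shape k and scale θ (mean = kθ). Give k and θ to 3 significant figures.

For Gamma(k, scale θ): mean = kθ, variance = kθ², so CV = 1/√k.
CV = SD/mean = 13/18.2 = 0.7143, hence k = 1/CV² = 1.96.
Then θ = mean/k = 18.2/1.96 = 9.29.

k ≈ 1.96, θ ≈ 9.29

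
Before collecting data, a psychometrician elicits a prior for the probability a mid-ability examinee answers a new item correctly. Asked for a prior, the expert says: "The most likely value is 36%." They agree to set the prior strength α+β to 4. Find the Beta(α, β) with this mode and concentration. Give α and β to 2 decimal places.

For α,β > 1 the Beta mode is (α−1)/(α+β−2). With α+β = 4, the mode is (α−1)/2.
Set (α−1)/2 = 0.36 → α = 1 + 0.36·2 = 1.72.
β = 4 − α = 2.28.

α = 1.72, β = 2.28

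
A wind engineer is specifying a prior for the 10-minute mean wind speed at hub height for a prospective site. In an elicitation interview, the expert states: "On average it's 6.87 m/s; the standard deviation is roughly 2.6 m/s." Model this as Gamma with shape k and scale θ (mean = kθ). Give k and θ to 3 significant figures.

k ≈ 6.98, θ ≈ 0.984

For Gamma(k, scale θ): mean = kθ, variance = kθ², so CV = 1/√k.
CV = SD/mean = 2.6/6.87 = 0.3785, hence k = 1/CV² = 6.98.
Then θ = mean/k = 6.87/6.98 = 0.984.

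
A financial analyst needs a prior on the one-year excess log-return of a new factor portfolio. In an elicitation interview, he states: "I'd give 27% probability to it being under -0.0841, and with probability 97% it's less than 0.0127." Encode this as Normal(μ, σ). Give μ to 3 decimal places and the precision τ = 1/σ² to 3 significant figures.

For Normal(μ,σ), the p-quantile is μ + z_p·σ. Here z_{0.27} = -0.6128, z_{0.97} = 1.881.
So -0.0841 = μ − 0.6128σ and 0.0127 = μ + 1.881σ.
Subtracting: σ = (0.0127 − -0.0841)/(1.881 − (-0.6128)) = 0.039.
Then μ = -0.0841 − (-0.6128)·0.039 = -0.060.
Precision τ = 1/σ² = 1/0.03882² = 664.

μ = -0.060, τ = 664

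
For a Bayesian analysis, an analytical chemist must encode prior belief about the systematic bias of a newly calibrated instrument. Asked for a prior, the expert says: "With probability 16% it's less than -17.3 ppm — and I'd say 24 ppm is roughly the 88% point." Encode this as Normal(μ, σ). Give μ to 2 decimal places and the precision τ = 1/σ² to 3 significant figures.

μ = 1.63, τ = 0.00276

For Normal(μ,σ), the p-quantile is μ + z_p·σ. Here z_{0.16} = -0.9945, z_{0.88} = 1.175.
So -17.3 = μ − 0.9945σ and 24 = μ + 1.175σ.
Subtracting: σ = (24 − -17.3)/(1.175 − (-0.9945)) = 19.04.
Then μ = -17.3 − (-0.9945)·19.04 = 1.63.
Precision τ = 1/σ² = 1/19.04² = 0.00276.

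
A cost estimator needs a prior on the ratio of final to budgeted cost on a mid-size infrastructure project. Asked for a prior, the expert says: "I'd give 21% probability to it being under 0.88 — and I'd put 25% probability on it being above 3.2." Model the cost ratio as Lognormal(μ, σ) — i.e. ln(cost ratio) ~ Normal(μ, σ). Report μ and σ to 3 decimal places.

If T ~ Lognormal(μ,σ) then ln T ~ Normal(μ,σ), so the p-quantile of ln T is μ + z_p·σ.
ln(0.88) = -0.1278 and ln(3.2) = 1.163; z_{0.21} = -0.8064, z_{0.75} = 0.6745.
σ = (1.163 − -0.1278)/(0.6745 − (-0.8064)) = 0.872.
μ = -0.1278 − (-0.8064)·0.872 = 0.575.

μ ≈ 0.575, σ ≈ 0.872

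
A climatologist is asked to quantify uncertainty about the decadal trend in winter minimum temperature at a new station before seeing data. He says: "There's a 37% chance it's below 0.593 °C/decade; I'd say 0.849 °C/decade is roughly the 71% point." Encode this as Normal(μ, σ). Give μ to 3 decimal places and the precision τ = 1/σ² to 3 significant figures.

μ = 0.689, τ = 12

The p-quantile of Normal(μ,σ) is μ + z_p·σ, with z_{0.37} = -0.3319 and z_{0.71} = 0.5534.
Eliminate σ: μ = (z₂·x₁ − z₁·x₂)/(z₂ − z₁) = (0.5534·0.593 − (-0.3319)·0.849)/0.8852 = 0.689.
Then σ = (x₂ − x₁)/(z₂ − z₁) = (0.849 − 0.593)/0.8852 = 0.289.
Precision τ = 1/σ² = 1/0.2892² = 12.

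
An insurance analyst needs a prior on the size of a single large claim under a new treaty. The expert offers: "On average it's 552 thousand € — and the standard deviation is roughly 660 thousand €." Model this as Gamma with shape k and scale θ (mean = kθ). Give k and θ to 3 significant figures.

For Gamma(k, scale θ): mean = kθ, variance = kθ², so CV = 1/√k.
CV = SD/mean = 660/552 = 1.196, hence k = 1/CV² = 0.7.
Then θ = mean/k = 552/0.7 = 789.

k ≈ 0.7, θ ≈ 789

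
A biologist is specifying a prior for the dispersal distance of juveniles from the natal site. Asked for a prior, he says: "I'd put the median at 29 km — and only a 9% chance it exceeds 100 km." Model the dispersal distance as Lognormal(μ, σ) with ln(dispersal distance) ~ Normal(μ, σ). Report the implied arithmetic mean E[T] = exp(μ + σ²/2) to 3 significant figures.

If T ~ Lognormal(μ,σ) then ln T ~ Normal(μ,σ), so the p-quantile of ln T is μ + z_p·σ.
ln(29) = 3.367 and ln(100) = 4.605; z_{0.5} = 0, z_{0.91} = 1.341.
σ = (4.605 − 3.367)/(1.341 − (0)) = 0.923.
μ = 3.367 − (0)·0.923 = 3.367.
E[T] = exp(μ + σ²/2) = exp(3.367 + 0.4262) = 44.4 km.

E[T] ≈ 44.4 km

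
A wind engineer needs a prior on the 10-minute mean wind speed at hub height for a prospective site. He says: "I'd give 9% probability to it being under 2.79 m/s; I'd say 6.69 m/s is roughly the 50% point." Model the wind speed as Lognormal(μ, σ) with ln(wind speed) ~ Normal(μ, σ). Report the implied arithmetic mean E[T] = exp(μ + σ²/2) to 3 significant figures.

E[T] ≈ 8.28 m/s

If T ~ Lognormal(μ,σ) then ln T ~ Normal(μ,σ), so the p-quantile of ln T is μ + z_p·σ.
ln(2.79) = 1.026 and ln(6.69) = 1.901; z_{0.09} = -1.341, z_{0.5} = 0.
σ = (1.901 − 1.026)/(0 − (-1.341)) = 0.652.
μ = 1.026 − (-1.341)·0.652 = 1.901.
E[T] = exp(μ + σ²/2) = exp(1.901 + 0.2127) = 8.28 m/s.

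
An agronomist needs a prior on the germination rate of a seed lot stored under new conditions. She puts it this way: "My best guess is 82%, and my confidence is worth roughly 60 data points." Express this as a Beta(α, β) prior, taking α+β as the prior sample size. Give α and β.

α = 49.2, β = 10.8

Under the effective-sample-size interpretation, Beta(α, β) has prior mean α/(α+β) and prior sample size α+β.
So α+β = 60 and α/(α+β) = 0.82, giving α = 0.82·60 = 49.2 and β = 60 − 49.2 = 10.8.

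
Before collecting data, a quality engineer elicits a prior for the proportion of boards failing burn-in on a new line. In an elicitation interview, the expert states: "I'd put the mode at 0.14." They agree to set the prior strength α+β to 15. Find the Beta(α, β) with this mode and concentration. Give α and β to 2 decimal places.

For α,β > 1 the Beta mode is (α−1)/(α+β−2). With α+β = 15, the mode is (α−1)/13.
Set (α−1)/13 = 0.14 → α = 1 + 0.14·13 = 2.82.
β = 15 − α = 12.18.

α = 2.82, β = 12.18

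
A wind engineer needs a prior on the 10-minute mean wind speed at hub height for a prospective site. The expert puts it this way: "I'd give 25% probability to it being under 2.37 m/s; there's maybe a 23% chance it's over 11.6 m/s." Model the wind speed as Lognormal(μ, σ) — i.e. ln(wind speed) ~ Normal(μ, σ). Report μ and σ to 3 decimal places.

μ ≈ 1.621, σ ≈ 1.124

If T ~ Lognormal(μ,σ) then ln T ~ Normal(μ,σ), so the p-quantile of ln T is μ + z_p·σ.
ln(2.37) = 0.8629 and ln(11.6) = 2.451; z_{0.25} = -0.6745, z_{0.77} = 0.7388.
σ = (2.451 − 0.8629)/(0.7388 − (-0.6745)) = 1.124.
μ = 0.8629 − (-0.6745)·1.124 = 1.621.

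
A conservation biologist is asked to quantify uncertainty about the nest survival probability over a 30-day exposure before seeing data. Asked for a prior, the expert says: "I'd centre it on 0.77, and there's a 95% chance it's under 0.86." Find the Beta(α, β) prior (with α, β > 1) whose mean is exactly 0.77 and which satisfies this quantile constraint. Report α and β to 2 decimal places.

α ≈ 38.96, β ≈ 11.64

With mean 0.77 fixed, write α = 0.77s, β = 0.23s where s = α+β.
Need P(θ < 0.86) = 0.95 under Beta(0.77s, 0.23s). Normal approximation: (q−m)/√(m(1−m)/s) ≈ z_{0.95} = 1.64, so s ≈ 0.77·0.23·(1.64)²/(0.86−0.77)² = 59.2.
At s = 59.2: P(θ<0.86) ≈ 0.963. Adjusting to match 0.95 gives s ≈ 50.59.
So α = 0.77·50.59 ≈ 38.96, β = 0.23·50.59 ≈ 11.64.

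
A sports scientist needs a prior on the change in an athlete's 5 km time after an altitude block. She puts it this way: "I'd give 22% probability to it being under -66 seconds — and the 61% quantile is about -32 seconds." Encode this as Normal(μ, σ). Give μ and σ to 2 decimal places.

μ = -41.03, σ = 32.33

The p-quantile of Normal(μ,σ) is μ + z_p·σ, with z_{0.22} = -0.7722 and z_{0.61} = 0.2793.
Eliminate σ: μ = (z₂·x₁ − z₁·x₂)/(z₂ − z₁) = (0.2793·-66 − (-0.7722)·-32)/1.052 = -41.03.
Then σ = (x₂ − x₁)/(z₂ − z₁) = (-32 − -66)/1.052 = 32.33.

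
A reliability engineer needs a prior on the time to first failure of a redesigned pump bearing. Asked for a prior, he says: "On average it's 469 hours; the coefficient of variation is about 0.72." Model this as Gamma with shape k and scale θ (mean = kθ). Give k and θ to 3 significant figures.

For Gamma(k, scale θ): mean = kθ, variance = kθ², so CV = 1/√k.
CV = 0.72, hence k = 1/CV² = 1.93.
Then θ = mean/k = 469/1.93 = 243.

k ≈ 1.93, θ ≈ 243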